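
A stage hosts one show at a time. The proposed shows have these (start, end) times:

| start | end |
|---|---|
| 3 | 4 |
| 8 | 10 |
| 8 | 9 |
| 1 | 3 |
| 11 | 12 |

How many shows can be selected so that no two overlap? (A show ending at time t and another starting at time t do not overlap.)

Greedy by earliest finish: after sorting by end time, pick each interval compatible with the last pick.
By end time: (1,3), (3,4), (8,9), (8,10), (11,12).
Pick (1,3); next start ≥ 3 → (3,4); next start ≥ 4 → (8,9); next start ≥ 9 → (11,12).
Selected 4 shows.

4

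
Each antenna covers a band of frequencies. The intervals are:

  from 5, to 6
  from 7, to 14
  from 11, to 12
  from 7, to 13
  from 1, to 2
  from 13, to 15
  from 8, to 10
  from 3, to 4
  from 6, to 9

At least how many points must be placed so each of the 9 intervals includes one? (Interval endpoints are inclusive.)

6

Process intervals by earliest right end; each time one isn't hit yet, stab at its right endpoint.
By right end: [1,2]  [3,4]  [5,6]  [6,9]  [8,10]  [11,12]  [7,13]  [7,14]  [13,15]
[1,2] uncovered → point at 2; [3,4] uncovered → point at 4; [5,6] uncovered → point at 6; [8,10] uncovered → point at 10; [11,12] uncovered → point at 12; [13,15] uncovered → point at 15.
Points: 2, 4, 6, 10, 12, 15 (6 total).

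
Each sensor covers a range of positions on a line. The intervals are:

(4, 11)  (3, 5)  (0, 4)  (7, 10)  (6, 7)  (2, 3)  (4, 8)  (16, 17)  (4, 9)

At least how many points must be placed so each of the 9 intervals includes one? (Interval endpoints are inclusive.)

By right end: [2,3]  [0,4]  [3,5]  [6,7]  [4,8]  [4,9]  [7,10]  [4,11]  [16,17]
[2,3] uncovered → point at 3; [6,7] uncovered → point at 7; [16,17] uncovered → point at 17.
Points: 3, 7, 17 (3 total).

3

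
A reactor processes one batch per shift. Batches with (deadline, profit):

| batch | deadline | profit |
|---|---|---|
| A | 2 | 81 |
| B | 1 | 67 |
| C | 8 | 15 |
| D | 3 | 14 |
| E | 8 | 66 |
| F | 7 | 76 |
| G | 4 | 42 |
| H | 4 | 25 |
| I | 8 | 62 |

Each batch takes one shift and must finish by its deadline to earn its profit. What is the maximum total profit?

Profit order: A=81 F=76 B=67 E=66 I=62 G=42 H=25 C=15 D=14
Assign: A→slot 2, F→slot 7, B→slot 1, E→slot 8, I→slot 6, G→slot 4, H→slot 3, C→slot 5, D skipped.
Slots: [1:B] [2:A] [3:H] [4:G] [5:C] [6:I] [7:F] [8:E]
Profit = 67 + 81 + 25 + 42 + 15 + 62 + 76 + 66 = 434

434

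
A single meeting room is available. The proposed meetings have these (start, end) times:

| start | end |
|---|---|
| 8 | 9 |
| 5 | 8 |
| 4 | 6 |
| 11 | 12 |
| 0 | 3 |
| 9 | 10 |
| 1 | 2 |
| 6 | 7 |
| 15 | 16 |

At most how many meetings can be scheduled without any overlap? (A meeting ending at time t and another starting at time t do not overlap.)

7

Order by finish time; keep every interval that doesn't clash with the previous kept one.
By end time: (1,2), (0,3), (4,6), (6,7), (5,8), (8,9), (9,10), (11,12), (15,16).
Pick (1,2); next start ≥ 2 → (4,6); next start ≥ 6 → (6,7); next start ≥ 7 → (8,9); next start ≥ 9 → (9,10); next start ≥ 10 → (11,12); next start ≥ 12 → (15,16).
Selected 7 meetings.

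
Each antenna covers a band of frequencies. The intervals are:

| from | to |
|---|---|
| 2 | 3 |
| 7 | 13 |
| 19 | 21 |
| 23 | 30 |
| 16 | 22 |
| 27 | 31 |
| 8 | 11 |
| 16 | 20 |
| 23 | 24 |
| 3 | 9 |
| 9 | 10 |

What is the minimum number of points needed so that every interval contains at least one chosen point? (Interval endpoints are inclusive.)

5

Sort by right endpoint; whenever an interval is uncovered, place a point at its right end.
By right end: [2,3]  [3,9]  [9,10]  [8,11]  [7,13]  [16,20]  [19,21]  [16,22]  [23,24]  [23,30]  [27,31]
[2,3] uncovered → point at 3; [9,10] uncovered → point at 10; [16,20] uncovered → point at 20; [23,24] uncovered → point at 24; [27,31] uncovered → point at 31.
Points: 3, 10, 20, 24, 31 (5 total).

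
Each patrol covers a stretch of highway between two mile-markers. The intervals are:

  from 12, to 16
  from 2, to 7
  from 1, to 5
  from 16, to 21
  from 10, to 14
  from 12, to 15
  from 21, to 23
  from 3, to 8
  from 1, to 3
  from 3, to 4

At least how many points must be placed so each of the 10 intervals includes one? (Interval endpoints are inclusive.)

By right end: [1,3]  [3,4]  [1,5]  [2,7]  [3,8]  [10,14]  [12,15]  [12,16]  [16,21]  [21,23]
[1,3] uncovered → point at 3; [10,14] uncovered → point at 14; [16,21] uncovered → point at 21.
Points: 3, 14, 21 (3 total).

3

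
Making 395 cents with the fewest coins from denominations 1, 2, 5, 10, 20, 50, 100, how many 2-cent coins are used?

Greedy: take as many of the largest coin as possible, then repeat with the remainder.
395 − 3×100→95 − 1×50→45 − 2×20→5 − 1×5→0
Count of 2: 0

0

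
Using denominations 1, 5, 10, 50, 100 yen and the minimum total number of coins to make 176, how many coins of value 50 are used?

Greedy: take as many of the largest coin as possible, then repeat with the remainder.
176 = 1×100 + 1×50 + 2×10 + 1×5 + 1×1
Count of 50: 1

1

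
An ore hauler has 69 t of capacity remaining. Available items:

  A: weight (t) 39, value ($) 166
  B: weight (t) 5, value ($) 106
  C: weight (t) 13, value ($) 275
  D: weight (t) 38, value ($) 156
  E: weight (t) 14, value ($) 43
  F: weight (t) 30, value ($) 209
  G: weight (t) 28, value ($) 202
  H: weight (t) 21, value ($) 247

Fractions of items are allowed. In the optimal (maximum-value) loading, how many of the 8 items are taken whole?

4

Greedy by value/weight ratio, highest first.
Ratios (sorted): B 21.20, C 21.15, H 11.76, G 7.21, F 6.97, A 4.26, D 4.11, E 3.07
take B (5 @ 106); take C (13 @ 275); take H (21 @ 247); take G (28 @ 202); take 2/30 of F → 13.93. Capacity used 69/69.
4 item(s) taken whole; one partial (take 2/30 of F).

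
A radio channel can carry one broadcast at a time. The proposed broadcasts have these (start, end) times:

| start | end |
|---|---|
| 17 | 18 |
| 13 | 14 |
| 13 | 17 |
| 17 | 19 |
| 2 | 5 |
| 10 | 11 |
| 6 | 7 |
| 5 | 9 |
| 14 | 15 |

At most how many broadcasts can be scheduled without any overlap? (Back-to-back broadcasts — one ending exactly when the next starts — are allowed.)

Sort by end time and greedily take each interval whose start is ≥ the last chosen end.
By end time: (2,5), (6,7), (5,9), (10,11), (13,14), (14,15), (13,17), (17,18), (17,19).
Pick (2,5); next start ≥ 5 → (6,7); next start ≥ 7 → (10,11); next start ≥ 11 → (13,14); next start ≥ 14 → (14,15); next start ≥ 15 → (17,18).
Selected 6 broadcasts.

6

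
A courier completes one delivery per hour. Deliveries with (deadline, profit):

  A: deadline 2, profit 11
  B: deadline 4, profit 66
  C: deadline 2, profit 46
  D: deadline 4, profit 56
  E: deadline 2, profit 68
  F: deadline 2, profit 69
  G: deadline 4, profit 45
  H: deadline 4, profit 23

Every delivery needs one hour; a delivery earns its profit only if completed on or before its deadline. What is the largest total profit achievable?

259

Profit order: F=69 E=68 B=66 D=56 C=46 G=45 H=23 A=11
Assign: F→slot 2, E→slot 1, B→slot 4, D→slot 3, C skipped, G skipped, H skipped, A skipped.
Slots: [1:E] [2:F] [3:D] [4:B]
Profit = 68 + 69 + 56 + 66 = 259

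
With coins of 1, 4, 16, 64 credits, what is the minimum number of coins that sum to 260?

260 − 4×64→4 − 1×4→0
Total coins = 4 + 1 = 5

5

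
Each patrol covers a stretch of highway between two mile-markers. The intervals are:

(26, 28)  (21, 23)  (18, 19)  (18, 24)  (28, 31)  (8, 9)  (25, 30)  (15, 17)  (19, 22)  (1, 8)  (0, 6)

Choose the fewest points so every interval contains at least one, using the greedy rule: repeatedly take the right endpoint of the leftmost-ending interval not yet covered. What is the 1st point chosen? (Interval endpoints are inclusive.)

6

Sort by right endpoint; whenever an interval is uncovered, place a point at its right end.
By right end: [0,6]  [1,8]  [8,9]  [15,17]  [18,19]  [19,22]  [21,23]  [18,24]  [26,28]  [25,30]  [28,31]
[0,6] uncovered → point at 6; [8,9] uncovered → point at 9; [15,17] uncovered → point at 17; [18,19] uncovered → point at 19; [21,23] uncovered → point at 23; [26,28] uncovered → point at 28.
Points: 6, 9, 17, 19, 23, 28 (6 total).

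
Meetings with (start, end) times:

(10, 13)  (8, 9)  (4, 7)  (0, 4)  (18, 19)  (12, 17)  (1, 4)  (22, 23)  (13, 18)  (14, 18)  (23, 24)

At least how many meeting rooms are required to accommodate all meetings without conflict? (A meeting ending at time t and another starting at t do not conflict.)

3

starts: [0, 1, 4, 8, 10, 12, 13, 14, 18, 22, 23]
ends:   [4, 4, 7, 9, 13, 17, 18, 18, 19, 23, 24]
s0→1 s1→2 e4→1 e4→0 s4→1 e7→0 s8→1 e9→0 s10→1 s12→2 e13→1 s13→2 s14→3  — peak 3.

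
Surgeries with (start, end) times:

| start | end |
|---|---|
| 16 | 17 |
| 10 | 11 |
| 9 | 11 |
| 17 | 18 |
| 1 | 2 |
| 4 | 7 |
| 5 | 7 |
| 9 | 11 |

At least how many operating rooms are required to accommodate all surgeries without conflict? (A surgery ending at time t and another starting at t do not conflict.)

3

The answer is the maximum number of intervals overlapping at any instant.
Events (time:±→running): 1:+→1 2:-→0 4:+→1 5:+→2 7:-→1 7:-→0 9:+→1 9:+→2 10:+→3 … peak 3.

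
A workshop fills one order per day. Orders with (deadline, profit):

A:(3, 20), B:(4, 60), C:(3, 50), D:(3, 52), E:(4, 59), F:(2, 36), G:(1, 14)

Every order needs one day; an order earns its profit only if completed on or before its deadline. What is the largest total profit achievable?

221

Profit order: B=60 E=59 D=52 C=50 F=36 A=20 G=14
Assign: B→slot 4, E→slot 3, D→slot 2, C→slot 1, F skipped, A skipped, G skipped.
Slots: [1:C] [2:D] [3:E] [4:B]
Profit = 50 + 52 + 59 + 60 = 221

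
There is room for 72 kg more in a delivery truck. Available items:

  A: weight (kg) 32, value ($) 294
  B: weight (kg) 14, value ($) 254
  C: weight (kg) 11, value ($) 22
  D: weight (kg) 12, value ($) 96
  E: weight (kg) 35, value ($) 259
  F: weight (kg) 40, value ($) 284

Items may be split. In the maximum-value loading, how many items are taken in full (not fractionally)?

3

Order: B (254/14=18.14) > A (294/32=9.19) > D (96/12=8.00) > E (259/35=7.40) > F (284/40=7.10) > C (22/11=2.00)
Fill: take B (14 @ 254) → take A (32 @ 294) → take D (12 @ 96) → take 14/35 of E → 103.60; 72/72 used.
3 item(s) taken whole; one partial (take 14/35 of E).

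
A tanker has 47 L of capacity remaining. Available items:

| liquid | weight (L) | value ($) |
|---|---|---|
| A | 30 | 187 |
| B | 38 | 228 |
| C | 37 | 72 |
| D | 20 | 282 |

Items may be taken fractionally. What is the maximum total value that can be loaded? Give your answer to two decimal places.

450.30

Greedy by value/weight ratio, highest first.
Order: D (282/20=14.10) > A (187/30=6.23) > B (228/38=6.00) > C (72/37=1.95)
Fill: take D (20 @ 282) → take 27/30 of A → 168.30; 47/47 used.
Total value = 450.30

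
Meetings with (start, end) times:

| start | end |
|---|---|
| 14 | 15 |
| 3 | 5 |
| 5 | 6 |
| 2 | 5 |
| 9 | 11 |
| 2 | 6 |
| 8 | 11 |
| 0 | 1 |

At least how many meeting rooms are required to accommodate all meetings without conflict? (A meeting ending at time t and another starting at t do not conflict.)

Count concurrent intervals with a sweep; the peak is the room count.
starts: [0, 2, 2, 3, 5, 8, 9, 14]
ends:   [1, 5, 5, 6, 6, 11, 11, 15]
s0→1 e1→0 s2→1 s2→2 s3→3  — peak 3.

3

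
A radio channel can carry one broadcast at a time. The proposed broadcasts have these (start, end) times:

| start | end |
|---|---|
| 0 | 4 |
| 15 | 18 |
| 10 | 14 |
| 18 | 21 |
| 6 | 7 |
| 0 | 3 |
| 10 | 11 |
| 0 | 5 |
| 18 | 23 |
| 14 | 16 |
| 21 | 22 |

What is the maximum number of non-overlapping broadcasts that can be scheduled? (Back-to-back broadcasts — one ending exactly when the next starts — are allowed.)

Sorted by end: (0,3)  (0,4)  (0,5)  (6,7)  (10,11)  (10,14)  (14,16)  (15,18)  (18,21)  (21,22)  (18,23)
take (0,3); skip (0,5); take (6,7); take (10,11); skip (10,14); take (14,16); take (18,21); take (21,22).
Selected 6 broadcasts.

6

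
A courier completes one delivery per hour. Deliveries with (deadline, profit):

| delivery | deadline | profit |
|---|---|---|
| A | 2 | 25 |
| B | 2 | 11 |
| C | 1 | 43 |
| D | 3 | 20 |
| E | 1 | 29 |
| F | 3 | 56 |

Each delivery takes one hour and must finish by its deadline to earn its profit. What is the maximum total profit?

124

Take jobs in profit order; each goes to the latest open slot no later than its deadline.
By profit: F(d3,56), C(d1,43), E(d1,29), A(d2,25), D(d3,20), B(d2,11)
F→slot 3; C→slot 1; E skipped; A→slot 2; D skipped; B skipped.
Profit = 43 + 25 + 56 = 124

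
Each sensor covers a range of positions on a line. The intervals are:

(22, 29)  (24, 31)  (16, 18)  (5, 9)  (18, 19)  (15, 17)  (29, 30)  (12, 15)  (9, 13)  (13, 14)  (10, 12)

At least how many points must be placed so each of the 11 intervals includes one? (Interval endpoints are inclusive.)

Sort by right endpoint; whenever an interval is uncovered, place a point at its right end.
By right end: [5,9]  [10,12]  [9,13]  [13,14]  [12,15]  [15,17]  [16,18]  [18,19]  [22,29]  [29,30]  [24,31]
[5,9] uncovered → point at 9; [10,12] uncovered → point at 12; [13,14] uncovered → point at 14; [15,17] uncovered → point at 17; [18,19] uncovered → point at 19; [22,29] uncovered → point at 29.
Points: 9, 12, 14, 17, 19, 29 (6 total).

6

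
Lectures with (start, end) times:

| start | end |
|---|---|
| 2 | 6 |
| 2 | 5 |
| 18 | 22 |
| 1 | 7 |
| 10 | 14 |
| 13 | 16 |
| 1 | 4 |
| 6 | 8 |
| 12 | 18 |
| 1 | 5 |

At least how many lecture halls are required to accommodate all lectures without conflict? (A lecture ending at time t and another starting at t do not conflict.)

starts: [1, 1, 1, 2, 2, 6, 10, 12, 13, 18]
ends:   [4, 5, 5, 6, 7, 8, 14, 16, 18, 22]
s1→1 s1→2 s1→3 s2→4 s2→5  — peak 5.

5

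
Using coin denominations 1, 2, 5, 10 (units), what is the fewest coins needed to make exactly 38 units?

6

38 = 3×10 + 1×5 + 1×2 + 1×1
Total coins = 3 + 1 + 1 + 1 = 6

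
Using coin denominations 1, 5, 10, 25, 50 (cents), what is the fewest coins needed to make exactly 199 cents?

10

Greedy: take as many of the largest coin as possible, then repeat with the remainder.
199 − 3×50→49 − 1×25→24 − 2×10→4 − 4×1→0
Total coins = 3 + 1 + 2 + 4 = 10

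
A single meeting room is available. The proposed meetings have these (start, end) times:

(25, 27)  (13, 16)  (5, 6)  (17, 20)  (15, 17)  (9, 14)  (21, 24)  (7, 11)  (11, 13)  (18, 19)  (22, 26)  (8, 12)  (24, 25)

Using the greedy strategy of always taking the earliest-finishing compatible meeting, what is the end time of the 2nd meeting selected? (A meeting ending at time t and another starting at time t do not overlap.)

11

Sorted by end: (5,6)  (7,11)  (8,12)  (11,13)  (9,14)  (13,16)  (15,17)  (18,19)  (17,20)  (21,24)  (24,25)  (22,26)  (25,27)
take (5,6); take (7,11); take (11,13); take (13,16); take (18,19); skip (17,20); take (21,24); take (24,25); skip (22,26); take (25,27).
Selected: (5,6) (7,11) (11,13) (13,16) (18,19) (21,24) (24,25) (25,27)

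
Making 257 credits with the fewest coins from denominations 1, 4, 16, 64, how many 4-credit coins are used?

0

Use the largest denomination that fits, subtract, and repeat.
257 − 4×64→1 − 1×1→0
Count of 4: 0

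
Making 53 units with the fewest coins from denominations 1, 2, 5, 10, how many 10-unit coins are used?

5

Use the largest denomination that fits, subtract, and repeat.
53 − 5×10→3 − 1×2→1 − 1×1→0
Count of 10: 5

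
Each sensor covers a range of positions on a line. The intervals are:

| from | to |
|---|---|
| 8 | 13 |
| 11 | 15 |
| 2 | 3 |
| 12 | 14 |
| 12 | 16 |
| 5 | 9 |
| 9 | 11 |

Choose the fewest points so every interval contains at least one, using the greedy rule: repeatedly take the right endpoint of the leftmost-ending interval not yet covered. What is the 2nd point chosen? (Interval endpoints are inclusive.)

By right end: [2,3]  [5,9]  [9,11]  [8,13]  [12,14]  [11,15]  [12,16]
[2,3] uncovered → point at 3; [5,9] uncovered → point at 9; [12,14] uncovered → point at 14.
Points: 3, 9, 14 (3 total).

9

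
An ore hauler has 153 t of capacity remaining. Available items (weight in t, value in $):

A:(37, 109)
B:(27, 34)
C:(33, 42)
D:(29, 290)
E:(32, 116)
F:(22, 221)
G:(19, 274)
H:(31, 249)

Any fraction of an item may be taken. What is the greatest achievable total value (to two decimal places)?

Ratios (sorted): G 14.42, F 10.05, D 10.00, H 8.03, E 3.62, A 2.95, C 1.27, B 1.26
take G (19 @ 274); take F (22 @ 221); take D (29 @ 290); take H (31 @ 249); take E (32 @ 116); take 20/37 of A → 58.92. Capacity used 153/153.
Total value = 1208.92

1208.92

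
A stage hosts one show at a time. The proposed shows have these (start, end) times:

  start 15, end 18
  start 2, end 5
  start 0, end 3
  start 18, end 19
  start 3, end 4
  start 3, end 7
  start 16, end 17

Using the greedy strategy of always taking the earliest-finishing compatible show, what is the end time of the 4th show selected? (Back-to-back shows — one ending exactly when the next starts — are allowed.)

Sorted by end: (0,3)  (3,4)  (2,5)  (3,7)  (16,17)  (15,18)  (18,19)
take (0,3); take (3,4); skip (2,5); take (16,17); skip (15,18); take (18,19).
Selected: (0,3) (3,4) (16,17) (18,19)

19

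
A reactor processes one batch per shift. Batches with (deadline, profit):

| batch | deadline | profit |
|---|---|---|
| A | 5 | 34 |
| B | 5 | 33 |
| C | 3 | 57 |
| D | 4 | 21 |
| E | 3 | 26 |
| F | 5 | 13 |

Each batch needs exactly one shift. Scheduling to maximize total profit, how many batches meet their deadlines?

5

Take jobs in profit order; each goes to the latest open slot no later than its deadline.
Profit order: C=57 A=34 B=33 E=26 D=21 F=13
Assign: C→slot 3, A→slot 5, B→slot 4, E→slot 2, D→slot 1, F skipped.
Slots: [1:D] [2:E] [3:C] [4:B] [5:A]
5 of 6 scheduled.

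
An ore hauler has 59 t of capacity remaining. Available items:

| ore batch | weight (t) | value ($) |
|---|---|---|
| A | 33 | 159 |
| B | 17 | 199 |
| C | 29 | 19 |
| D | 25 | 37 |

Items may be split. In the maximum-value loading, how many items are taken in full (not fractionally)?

Sort by value per unit weight and fill in that order.
Order: B (199/17=11.71) > A (159/33=4.82) > D (37/25=1.48) > C (19/29=0.66)
Fill: take B (17 @ 199) → take A (33 @ 159) → take 9/25 of D → 13.32; 59/59 used.
2 item(s) taken whole; one partial (take 9/25 of D).

2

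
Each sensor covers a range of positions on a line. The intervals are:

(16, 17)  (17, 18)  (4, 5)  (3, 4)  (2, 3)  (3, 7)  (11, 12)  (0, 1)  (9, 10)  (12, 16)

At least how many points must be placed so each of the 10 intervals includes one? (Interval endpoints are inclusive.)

By right end: [0,1]  [2,3]  [3,4]  [4,5]  [3,7]  [9,10]  [11,12]  [12,16]  [16,17]  [17,18]
[0,1] uncovered → point at 1; [2,3] uncovered → point at 3; [4,5] uncovered → point at 5; [9,10] uncovered → point at 10; [11,12] uncovered → point at 12; [16,17] uncovered → point at 17.
Points: 1, 3, 5, 10, 12, 17 (6 total).

6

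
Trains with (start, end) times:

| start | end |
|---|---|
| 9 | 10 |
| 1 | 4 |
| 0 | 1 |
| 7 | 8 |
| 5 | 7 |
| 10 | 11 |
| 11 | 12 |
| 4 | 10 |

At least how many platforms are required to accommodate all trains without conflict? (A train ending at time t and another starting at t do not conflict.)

2

The answer is the maximum number of intervals overlapping at any instant.
starts: [0, 1, 4, 5, 7, 9, 10, 11]
ends:   [1, 4, 7, 8, 10, 10, 11, 12]
s0→1 e1→0 s1→1 e4→0 s4→1 s5→2  — peak 2.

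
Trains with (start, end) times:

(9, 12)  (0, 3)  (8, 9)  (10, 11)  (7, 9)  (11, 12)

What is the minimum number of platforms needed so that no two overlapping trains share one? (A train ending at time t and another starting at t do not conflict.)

Events (time:±→running): 0:+→1 3:-→0 7:+→1 8:+→2 … peak 2.

2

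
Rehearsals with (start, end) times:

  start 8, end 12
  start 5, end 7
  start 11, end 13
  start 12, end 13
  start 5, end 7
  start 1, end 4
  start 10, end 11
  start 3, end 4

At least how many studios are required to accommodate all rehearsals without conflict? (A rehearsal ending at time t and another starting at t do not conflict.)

2

Events (time:±→running): 1:+→1 3:+→2 … peak 2.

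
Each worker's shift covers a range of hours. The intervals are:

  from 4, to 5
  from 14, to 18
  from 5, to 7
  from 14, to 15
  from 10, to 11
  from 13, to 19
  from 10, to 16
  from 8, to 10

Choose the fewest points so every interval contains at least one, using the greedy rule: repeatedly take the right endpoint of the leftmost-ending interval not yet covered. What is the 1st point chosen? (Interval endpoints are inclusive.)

Process intervals by earliest right end; each time one isn't hit yet, stab at its right endpoint.
Sorted: [4,5] [5,7] [8,10] [10,11] [14,15] [10,16] [14,18] [13,19]
{[4,5],[5,7]} hit by 5; {[8,10],[10,11]} hit by 10; {[14,15],[10,16],[14,18],[13,19]} hit by 15.
Points: 5, 10, 15 (3 total).

5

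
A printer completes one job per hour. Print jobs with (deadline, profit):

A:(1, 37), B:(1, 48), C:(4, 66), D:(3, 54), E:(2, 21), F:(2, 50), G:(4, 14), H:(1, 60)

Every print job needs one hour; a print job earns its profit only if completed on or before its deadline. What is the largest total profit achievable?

By profit: C(d4,66), H(d1,60), D(d3,54), F(d2,50), B(d1,48), A(d1,37), E(d2,21), G(d4,14)
C→slot 4; H→slot 1; D→slot 3; F→slot 2; B skipped; A skipped; E skipped; G skipped.
Profit = 60 + 50 + 54 + 66 = 230

230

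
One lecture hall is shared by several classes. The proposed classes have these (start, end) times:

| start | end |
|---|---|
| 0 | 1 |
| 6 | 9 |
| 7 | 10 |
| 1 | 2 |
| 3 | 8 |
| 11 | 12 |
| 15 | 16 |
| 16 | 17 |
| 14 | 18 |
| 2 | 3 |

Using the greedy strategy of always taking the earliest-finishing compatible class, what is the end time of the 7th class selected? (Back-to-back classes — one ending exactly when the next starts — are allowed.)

Sort by end time and greedily take each interval whose start is ≥ the last chosen end.
By end time: (0,1), (1,2), (2,3), (3,8), (6,9), (7,10), (11,12), (15,16), (16,17), (14,18).
Pick (0,1); next start ≥ 1 → (1,2); next start ≥ 2 → (2,3); next start ≥ 3 → (3,8); next start ≥ 8 → (11,12); next start ≥ 12 → (15,16); next start ≥ 16 → (16,17).
Selected: (0,1) (1,2) (2,3) (3,8) (11,12) (15,16) (16,17)

17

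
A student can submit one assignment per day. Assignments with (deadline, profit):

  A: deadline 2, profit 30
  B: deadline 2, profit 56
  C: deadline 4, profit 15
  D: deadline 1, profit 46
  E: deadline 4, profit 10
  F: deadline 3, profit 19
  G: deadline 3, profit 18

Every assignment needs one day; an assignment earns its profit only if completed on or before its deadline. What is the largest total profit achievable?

Profit order: B=56 D=46 A=30 F=19 G=18 C=15 E=10
Assign: B→slot 2, D→slot 1, A skipped, F→slot 3, G skipped, C→slot 4, E skipped.
Slots: [1:D] [2:B] [3:F] [4:C]
Profit = 46 + 56 + 19 + 15 = 136

136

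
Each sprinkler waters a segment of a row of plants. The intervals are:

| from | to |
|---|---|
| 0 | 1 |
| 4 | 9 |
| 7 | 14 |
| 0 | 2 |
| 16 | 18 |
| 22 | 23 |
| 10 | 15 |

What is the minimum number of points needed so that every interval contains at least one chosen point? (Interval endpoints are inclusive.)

5

By right end: [0,1]  [0,2]  [4,9]  [7,14]  [10,15]  [16,18]  [22,23]
[0,1] uncovered → point at 1; [4,9] uncovered → point at 9; [10,15] uncovered → point at 15; [16,18] uncovered → point at 18; [22,23] uncovered → point at 23.
Points: 1, 9, 15, 18, 23 (5 total).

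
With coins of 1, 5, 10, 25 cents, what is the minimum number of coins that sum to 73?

7

Use the largest denomination that fits, subtract, and repeat.
73 = 2×25 + 2×10 + 3×1
Total coins = 2 + 2 + 3 = 7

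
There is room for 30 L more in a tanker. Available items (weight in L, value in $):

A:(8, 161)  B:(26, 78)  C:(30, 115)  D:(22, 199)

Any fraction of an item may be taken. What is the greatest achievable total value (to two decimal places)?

360.00

Order: A (161/8=20.12) > D (199/22=9.05) > C (115/30=3.83) > B (78/26=3.00)
Fill: take A (8 @ 161) → take D (22 @ 199); 30/30 used.
Total value = 360.00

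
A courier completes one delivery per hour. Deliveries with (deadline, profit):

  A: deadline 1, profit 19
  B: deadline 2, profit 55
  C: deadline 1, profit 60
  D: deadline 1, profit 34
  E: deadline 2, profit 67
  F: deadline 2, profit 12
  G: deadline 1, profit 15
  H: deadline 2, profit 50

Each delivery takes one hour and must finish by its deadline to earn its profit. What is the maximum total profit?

127

Profit order: E=67 C=60 B=55 H=50 D=34 A=19 G=15 F=12
Assign: E→slot 2, C→slot 1, B skipped, H skipped, D skipped, A skipped, G skipped, F skipped.
Slots: [1:C] [2:E]
Profit = 60 + 67 = 127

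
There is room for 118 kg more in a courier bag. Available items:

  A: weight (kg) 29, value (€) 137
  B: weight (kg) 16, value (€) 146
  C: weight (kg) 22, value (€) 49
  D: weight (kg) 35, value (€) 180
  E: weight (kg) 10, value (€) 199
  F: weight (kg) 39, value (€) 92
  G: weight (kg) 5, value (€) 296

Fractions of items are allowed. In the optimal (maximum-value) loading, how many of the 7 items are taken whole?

Sort by value per unit weight and fill in that order.
Ratios (sorted): G 59.20, E 19.90, B 9.12, D 5.14, A 4.72, F 2.36, C 2.23
take G (5 @ 296); take E (10 @ 199); take B (16 @ 146); take D (35 @ 180); take A (29 @ 137); take 23/39 of F → 54.26. Capacity used 118/118.
5 item(s) taken whole; one partial (take 23/39 of F).

5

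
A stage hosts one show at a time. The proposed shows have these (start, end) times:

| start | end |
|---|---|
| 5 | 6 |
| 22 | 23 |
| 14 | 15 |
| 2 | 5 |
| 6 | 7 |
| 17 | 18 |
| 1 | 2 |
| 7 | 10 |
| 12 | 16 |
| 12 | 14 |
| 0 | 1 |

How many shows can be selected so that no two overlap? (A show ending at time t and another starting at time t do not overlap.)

10

Sorted by end: (0,1)  (1,2)  (2,5)  (5,6)  (6,7)  (7,10)  (12,14)  (14,15)  (12,16)  (17,18)  (22,23)
take (0,1); take (1,2); take (2,5); take (5,6); take (6,7); take (7,10); take (12,14); take (14,15); take (17,18); take (22,23).
Selected 10 shows.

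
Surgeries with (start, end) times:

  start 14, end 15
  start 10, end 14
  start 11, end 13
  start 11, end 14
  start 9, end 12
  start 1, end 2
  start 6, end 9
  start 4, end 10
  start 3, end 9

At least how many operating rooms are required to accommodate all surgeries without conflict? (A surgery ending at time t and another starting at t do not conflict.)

4

The answer is the maximum number of intervals overlapping at any instant.
Events (time:±→running): 1:+→1 2:-→0 3:+→1 4:+→2 6:+→3 9:-→2 9:-→1 9:+→2 10:-→1 10:+→2 11:+→3 11:+→4 … peak 4.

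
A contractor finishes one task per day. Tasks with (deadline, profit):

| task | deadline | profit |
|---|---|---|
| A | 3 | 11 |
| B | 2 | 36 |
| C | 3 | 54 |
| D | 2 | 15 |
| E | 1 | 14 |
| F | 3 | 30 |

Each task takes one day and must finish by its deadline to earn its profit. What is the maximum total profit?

120

Sort by profit descending; place each in the latest free slot ≤ its deadline.
By profit: C(d3,54), B(d2,36), F(d3,30), D(d2,15), E(d1,14), A(d3,11)
C→slot 3; B→slot 2; F→slot 1; D skipped; E skipped; A skipped.
Profit = 30 + 36 + 54 = 120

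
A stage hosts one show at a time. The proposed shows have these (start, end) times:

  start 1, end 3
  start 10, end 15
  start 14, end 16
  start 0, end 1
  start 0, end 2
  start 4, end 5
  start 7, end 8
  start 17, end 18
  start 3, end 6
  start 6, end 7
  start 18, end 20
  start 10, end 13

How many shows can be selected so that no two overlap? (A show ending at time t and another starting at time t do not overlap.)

By end time: (0,1), (0,2), (1,3), (4,5), (3,6), (6,7), (7,8), (10,13), (10,15), (14,16), (17,18), (18,20).
Pick (0,1); next start ≥ 1 → (1,3); next start ≥ 3 → (4,5); next start ≥ 5 → (6,7); next start ≥ 7 → (7,8); next start ≥ 8 → (10,13); next start ≥ 13 → (14,16); next start ≥ 16 → (17,18); next start ≥ 18 → (18,20).
Selected 9 shows.

9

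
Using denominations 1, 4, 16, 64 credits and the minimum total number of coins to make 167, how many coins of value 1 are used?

3

167 = 2×64 + 2×16 + 1×4 + 3×1
Count of 1: 3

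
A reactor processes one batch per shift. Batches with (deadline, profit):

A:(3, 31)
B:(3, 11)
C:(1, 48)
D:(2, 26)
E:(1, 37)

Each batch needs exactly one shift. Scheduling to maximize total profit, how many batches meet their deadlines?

Profit order: C=48 E=37 A=31 D=26 B=11
Assign: C→slot 1, E skipped, A→slot 3, D→slot 2, B skipped.
Slots: [1:C] [2:D] [3:A]
3 of 5 scheduled.

3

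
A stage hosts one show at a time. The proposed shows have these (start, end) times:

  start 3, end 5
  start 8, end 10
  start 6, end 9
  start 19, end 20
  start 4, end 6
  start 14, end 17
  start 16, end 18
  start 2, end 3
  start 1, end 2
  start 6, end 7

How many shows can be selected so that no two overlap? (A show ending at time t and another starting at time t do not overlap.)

7

Greedy by earliest finish: after sorting by end time, pick each interval compatible with the last pick.
Sorted by end: (1,2)  (2,3)  (3,5)  (4,6)  (6,7)  (6,9)  (8,10)  (14,17)  (16,18)  (19,20)
take (1,2); take (2,3); take (3,5); skip (4,6); take (6,7); take (8,10); take (14,17); take (19,20).
Selected 7 shows.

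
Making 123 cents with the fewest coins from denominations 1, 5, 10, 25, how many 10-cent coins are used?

Greedy: take as many of the largest coin as possible, then repeat with the remainder.
123 − 4×25→23 − 2×10→3 − 3×1→0
Count of 10: 2

2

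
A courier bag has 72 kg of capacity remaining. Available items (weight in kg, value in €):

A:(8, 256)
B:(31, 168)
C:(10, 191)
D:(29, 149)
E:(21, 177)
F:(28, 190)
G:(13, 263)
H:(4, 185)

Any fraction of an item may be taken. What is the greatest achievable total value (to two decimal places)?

Order: H (185/4=46.25) > A (256/8=32.00) > G (263/13=20.23) > C (191/10=19.10) > E (177/21=8.43) > F (190/28=6.79) > B (168/31=5.42) > D (149/29=5.14)
Fill: take H (4 @ 185) → take A (8 @ 256) → take G (13 @ 263) → take C (10 @ 191) → take E (21 @ 177) → take 16/28 of F → 108.57; 72/72 used.
Total value = 1180.57

1180.57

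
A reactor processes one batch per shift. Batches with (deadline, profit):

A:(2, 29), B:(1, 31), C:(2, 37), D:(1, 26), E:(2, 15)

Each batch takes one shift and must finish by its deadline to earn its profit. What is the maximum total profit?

Sort by profit descending; place each in the latest free slot ≤ its deadline.
By profit: C(d2,37), B(d1,31), A(d2,29), D(d1,26), E(d2,15)
C→slot 2; B→slot 1; A skipped; D skipped; E skipped.
Profit = 31 + 37 = 68

68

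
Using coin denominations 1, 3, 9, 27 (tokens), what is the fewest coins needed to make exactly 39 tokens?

3

39 − 1×27→12 − 1×9→3 − 1×3→0
Total coins = 1 + 1 + 1 = 3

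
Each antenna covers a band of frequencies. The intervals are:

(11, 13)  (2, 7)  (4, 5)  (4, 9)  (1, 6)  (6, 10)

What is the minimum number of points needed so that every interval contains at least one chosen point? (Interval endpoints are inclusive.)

Process intervals by earliest right end; each time one isn't hit yet, stab at its right endpoint.
Sorted: [4,5] [1,6] [2,7] [4,9] [6,10] [11,13]
{[4,5],[1,6],[2,7],[4,9]} hit by 5; {[6,10]} hit by 10; {[11,13]} hit by 13.
Points: 5, 10, 13 (3 total).

3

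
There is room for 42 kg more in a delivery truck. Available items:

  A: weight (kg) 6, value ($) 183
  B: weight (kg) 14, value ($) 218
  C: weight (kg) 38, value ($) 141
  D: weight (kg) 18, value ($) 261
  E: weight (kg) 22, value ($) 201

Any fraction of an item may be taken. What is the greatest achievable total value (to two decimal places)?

698.55

Ratios (sorted): A 30.50, B 15.57, D 14.50, E 9.14, C 3.71
take A (6 @ 183); take B (14 @ 218); take D (18 @ 261); take 4/22 of E → 36.55. Capacity used 42/42.
Total value = 698.55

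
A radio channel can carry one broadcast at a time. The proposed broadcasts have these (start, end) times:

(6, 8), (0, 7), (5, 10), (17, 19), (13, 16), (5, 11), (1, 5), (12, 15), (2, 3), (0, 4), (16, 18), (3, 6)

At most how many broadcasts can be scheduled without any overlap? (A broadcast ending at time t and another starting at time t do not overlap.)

5

Sort by end time and greedily take each interval whose start is ≥ the last chosen end.
Sorted by end: (2,3)  (0,4)  (1,5)  (3,6)  (0,7)  (6,8)  (5,10)  (5,11)  (12,15)  (13,16)  (16,18)  (17,19)
take (2,3); take (3,6); take (6,8); take (12,15); skip (13,16); take (16,18).
Selected 5 broadcasts.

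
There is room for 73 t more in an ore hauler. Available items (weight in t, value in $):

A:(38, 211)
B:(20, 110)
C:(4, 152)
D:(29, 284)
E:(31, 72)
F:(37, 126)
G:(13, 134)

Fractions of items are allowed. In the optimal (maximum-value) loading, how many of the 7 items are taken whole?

Order: C (152/4=38.00) > G (134/13=10.31) > D (284/29=9.79) > A (211/38=5.55) > B (110/20=5.50) > F (126/37=3.41) > E (72/31=2.32)
Fill: take C (4 @ 152) → take G (13 @ 134) → take D (29 @ 284) → take 27/38 of A → 149.92; 73/73 used.
3 item(s) taken whole; one partial (take 27/38 of A).

3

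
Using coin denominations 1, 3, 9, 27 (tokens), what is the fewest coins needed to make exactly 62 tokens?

6

Use the largest denomination that fits, subtract, and repeat.
62 − 2×27→8 − 2×3→2 − 2×1→0
Total coins = 2 + 2 + 2 = 6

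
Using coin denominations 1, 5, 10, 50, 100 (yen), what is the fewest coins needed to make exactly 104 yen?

5

104 = 1×100 + 4×1
Total coins = 1 + 4 = 5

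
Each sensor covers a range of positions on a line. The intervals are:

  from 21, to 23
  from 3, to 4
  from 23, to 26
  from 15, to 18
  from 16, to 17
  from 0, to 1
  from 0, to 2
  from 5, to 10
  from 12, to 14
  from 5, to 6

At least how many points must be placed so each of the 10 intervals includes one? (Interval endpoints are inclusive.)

6

By right end: [0,1]  [0,2]  [3,4]  [5,6]  [5,10]  [12,14]  [16,17]  [15,18]  [21,23]  [23,26]
[0,1] uncovered → point at 1; [3,4] uncovered → point at 4; [5,6] uncovered → point at 6; [12,14] uncovered → point at 14; [16,17] uncovered → point at 17; [21,23] uncovered → point at 23.
Points: 1, 4, 6, 14, 17, 23 (6 total).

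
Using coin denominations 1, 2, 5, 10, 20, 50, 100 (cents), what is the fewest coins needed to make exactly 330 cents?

5

330 − 3×100→30 − 1×20→10 − 1×10→0
Total coins = 3 + 1 + 1 = 5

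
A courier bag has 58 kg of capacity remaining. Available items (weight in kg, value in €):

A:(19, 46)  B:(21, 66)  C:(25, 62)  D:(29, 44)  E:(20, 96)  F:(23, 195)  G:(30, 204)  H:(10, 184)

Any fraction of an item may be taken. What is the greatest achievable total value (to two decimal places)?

549.00

Order: H (184/10=18.40) > F (195/23=8.48) > G (204/30=6.80) > E (96/20=4.80) > B (66/21=3.14) > C (62/25=2.48) > A (46/19=2.42) > D (44/29=1.52)
Fill: take H (10 @ 184) → take F (23 @ 195) → take 25/30 of G → 170.00; 58/58 used.
Total value = 549.00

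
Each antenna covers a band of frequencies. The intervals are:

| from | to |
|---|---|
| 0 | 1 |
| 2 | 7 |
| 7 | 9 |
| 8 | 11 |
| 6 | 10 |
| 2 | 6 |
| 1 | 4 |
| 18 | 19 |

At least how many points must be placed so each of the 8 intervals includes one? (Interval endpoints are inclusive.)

4

Sorted: [0,1] [1,4] [2,6] [2,7] [7,9] [6,10] [8,11] [18,19]
{[0,1],[1,4]} hit by 1; {[2,6],[2,7]} hit by 6; {[7,9],[6,10],[8,11]} hit by 9; {[18,19]} hit by 19.
Points: 1, 6, 9, 19 (4 total).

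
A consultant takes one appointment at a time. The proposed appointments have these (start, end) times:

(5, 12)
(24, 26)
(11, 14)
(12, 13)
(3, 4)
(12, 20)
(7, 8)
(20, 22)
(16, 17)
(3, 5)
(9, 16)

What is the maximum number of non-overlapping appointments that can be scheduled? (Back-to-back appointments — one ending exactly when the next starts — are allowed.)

6

Sorted by end: (3,4)  (3,5)  (7,8)  (5,12)  (12,13)  (11,14)  (9,16)  (16,17)  (12,20)  (20,22)  (24,26)
take (3,4); skip (3,5); take (7,8); skip (5,12); take (12,13); take (16,17); skip (12,20); take (20,22); take (24,26).
Selected 6 appointments.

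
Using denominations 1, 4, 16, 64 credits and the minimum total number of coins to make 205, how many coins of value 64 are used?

3

Greedy: take as many of the largest coin as possible, then repeat with the remainder.
205 − 3×64→13 − 3×4→1 − 1×1→0
Count of 64: 3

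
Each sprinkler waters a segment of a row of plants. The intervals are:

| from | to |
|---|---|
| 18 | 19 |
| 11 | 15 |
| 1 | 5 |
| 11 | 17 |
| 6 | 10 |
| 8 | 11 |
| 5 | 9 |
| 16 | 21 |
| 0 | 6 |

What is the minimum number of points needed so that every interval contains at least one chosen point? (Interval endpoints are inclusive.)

4

Sort by right endpoint; whenever an interval is uncovered, place a point at its right end.
Sorted: [1,5] [0,6] [5,9] [6,10] [8,11] [11,15] [11,17] [18,19] [16,21]
{[1,5],[0,6],[5,9]} hit by 5; {[6,10],[8,11]} hit by 10; {[11,15],[11,17]} hit by 15; {[18,19],[16,21]} hit by 19.
Points: 5, 10, 15, 19 (4 total).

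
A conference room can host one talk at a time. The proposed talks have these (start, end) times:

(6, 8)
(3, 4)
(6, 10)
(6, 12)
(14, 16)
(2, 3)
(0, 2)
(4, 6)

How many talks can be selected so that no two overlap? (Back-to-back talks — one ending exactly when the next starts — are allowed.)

6

Order by finish time; keep every interval that doesn't clash with the previous kept one.
Sorted by end: (0,2)  (2,3)  (3,4)  (4,6)  (6,8)  (6,10)  (6,12)  (14,16)
take (0,2); take (2,3); take (3,4); take (4,6); take (6,8); take (14,16).
Selected 6 talks.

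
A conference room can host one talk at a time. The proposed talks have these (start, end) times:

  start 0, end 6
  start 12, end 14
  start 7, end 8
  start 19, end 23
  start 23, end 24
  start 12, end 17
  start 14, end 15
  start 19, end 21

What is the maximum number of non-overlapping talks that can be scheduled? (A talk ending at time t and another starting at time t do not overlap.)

6

By end time: (0,6), (7,8), (12,14), (14,15), (12,17), (19,21), (19,23), (23,24).
Pick (0,6); next start ≥ 6 → (7,8); next start ≥ 8 → (12,14); next start ≥ 14 → (14,15); next start ≥ 15 → (19,21); next start ≥ 21 → (23,24).
Selected 6 talks.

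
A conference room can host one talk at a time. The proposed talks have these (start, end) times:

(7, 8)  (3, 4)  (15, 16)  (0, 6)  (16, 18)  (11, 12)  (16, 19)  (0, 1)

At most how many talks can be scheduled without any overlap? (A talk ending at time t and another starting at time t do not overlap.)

Order by finish time; keep every interval that doesn't clash with the previous kept one.
By end time: (0,1), (3,4), (0,6), (7,8), (11,12), (15,16), (16,18), (16,19).
Pick (0,1); next start ≥ 1 → (3,4); next start ≥ 4 → (7,8); next start ≥ 8 → (11,12); next start ≥ 12 → (15,16); next start ≥ 16 → (16,18).
Selected 6 talks.

6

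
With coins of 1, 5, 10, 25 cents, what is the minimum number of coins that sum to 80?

80 = 3×25 + 1×5
Total coins = 3 + 1 = 4

4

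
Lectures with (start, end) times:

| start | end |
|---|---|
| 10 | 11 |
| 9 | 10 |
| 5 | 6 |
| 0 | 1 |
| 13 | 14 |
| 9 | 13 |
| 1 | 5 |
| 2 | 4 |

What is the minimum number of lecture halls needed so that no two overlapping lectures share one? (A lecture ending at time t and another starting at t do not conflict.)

2

Count concurrent intervals with a sweep; the peak is the room count.
Events (time:±→running): 0:+→1 1:-→0 1:+→1 2:+→2 … peak 2.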